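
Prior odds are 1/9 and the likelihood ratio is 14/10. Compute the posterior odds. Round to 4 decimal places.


Posterior odds = prior odds * likelihood ratio
= (1/9) * (14/10)
= 14 / 90
= 0.1556

0.1556


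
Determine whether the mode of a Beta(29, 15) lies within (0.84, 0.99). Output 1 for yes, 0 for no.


First find the mode: (a-1)/(a+b-2) = 0.6667
Is 0.6667 in (0.84, 0.99)? 0

0


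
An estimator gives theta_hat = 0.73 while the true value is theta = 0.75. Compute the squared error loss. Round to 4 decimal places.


The squared error loss is (theta_hat - theta)^2
= (0.73 - 0.75)^2
= (-0.02)^2 = 0.0004

0.0004


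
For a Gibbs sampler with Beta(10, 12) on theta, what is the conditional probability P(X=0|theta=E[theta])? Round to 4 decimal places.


E[theta] = 10/(10+12) = 0.4545
P(X=0|theta) = 1 - theta = 0.5455

0.5455


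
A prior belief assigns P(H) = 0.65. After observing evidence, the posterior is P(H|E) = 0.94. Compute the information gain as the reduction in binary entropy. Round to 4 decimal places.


H(prior) = -0.65*log2(0.65) - 0.35*log2(0.35)
= 0.9341
H(post) = -0.94*log2(0.94) - 0.06*log2(0.06)
= 0.3274
IG = 0.9341 - 0.3274 = 0.6066

0.6066


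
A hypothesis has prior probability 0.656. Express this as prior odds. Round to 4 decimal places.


Odds = P(H) / P(not H) = 0.656 / 0.344
= 1.907

1.907


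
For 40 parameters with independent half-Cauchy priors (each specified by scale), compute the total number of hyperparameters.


A half-Cauchy prior has 1 hyperparameter per parameter.
Total = 40 * 1 = 40

40


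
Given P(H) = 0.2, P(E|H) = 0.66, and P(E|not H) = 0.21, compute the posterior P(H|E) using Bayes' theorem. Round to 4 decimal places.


By Bayes' theorem: P(H|E) = P(E|H)*P(H) / P(E)
P(E) = P(E|H)*P(H) + P(E|not H)*P(not H)
P(E) = 0.66*0.2 + 0.21*0.8 = 0.3
P(H|E) = 0.66*0.2 / 0.3 = 0.44

0.44


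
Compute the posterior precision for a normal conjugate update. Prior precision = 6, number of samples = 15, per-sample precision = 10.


tau_post = tau_0 + n * tau
= 6 + 15 * 10 = 156

156


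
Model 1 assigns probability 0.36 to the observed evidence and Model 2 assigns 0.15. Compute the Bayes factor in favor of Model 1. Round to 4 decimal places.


BF = P(data|M1) / P(data|M2)
= 0.36 / 0.15 = 2.4

2.4


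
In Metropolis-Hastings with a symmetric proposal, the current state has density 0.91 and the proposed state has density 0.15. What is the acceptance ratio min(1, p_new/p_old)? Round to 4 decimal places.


Ratio = p_new / p_old = 0.15 / 0.91 = 0.1648
Acceptance = min(1, 0.1648) = 0.1648

0.1648


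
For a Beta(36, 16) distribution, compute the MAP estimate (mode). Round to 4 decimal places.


MAP = mode = (a-1)/(a+b-2)
= (36-1)/(36+16-2)
= 35/50 = 0.7

0.7


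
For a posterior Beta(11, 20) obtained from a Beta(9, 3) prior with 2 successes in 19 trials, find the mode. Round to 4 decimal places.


Mode = (alpha - 1) / (alpha + beta - 2)
= 10 / 29
= 0.3448

0.3448


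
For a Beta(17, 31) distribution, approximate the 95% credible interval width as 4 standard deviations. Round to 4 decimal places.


Variance of Beta(a,b) = ab / ((a+b)^2 * (a+b+1))
= 17*31 / ((48)^2 * 49)
= 0.0047
SD = sqrt(0.0047) = 0.0683
Width = 4 * SD = 0.2733

0.2733


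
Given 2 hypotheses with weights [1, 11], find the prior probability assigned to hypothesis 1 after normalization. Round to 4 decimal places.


To normalize, divide each weight by the sum of all weights.
Sum = 12
Prior(H1) = 1/12 = 0.0833

0.0833


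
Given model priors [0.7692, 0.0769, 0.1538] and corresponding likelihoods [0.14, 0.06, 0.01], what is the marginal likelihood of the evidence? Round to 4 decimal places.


P(E) = sum_i P(M_i) P(E|M_i)
= 0.1077 + 0.0046 + 0.0015
= 0.1138

0.1138


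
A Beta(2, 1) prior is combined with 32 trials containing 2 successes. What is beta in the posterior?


In conjugate updating:
beta_posterior = beta_prior + (n - k)
= 1 + (32 - 2)
= 1 + 30 = 31

31


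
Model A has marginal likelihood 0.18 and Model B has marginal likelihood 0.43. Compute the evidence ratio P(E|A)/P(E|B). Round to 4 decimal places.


Evidence ratio = P(E|A) / P(E|B)
= 0.18 / 0.43
= 0.4186

0.4186


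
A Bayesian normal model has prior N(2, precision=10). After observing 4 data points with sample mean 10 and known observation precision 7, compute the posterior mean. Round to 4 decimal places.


Posterior mean = (prior_precision * prior_mean + n * data_precision * data_mean) / (prior_precision + n * data_precision)
Numerator = 10*2 + 4*7*10 = 300
Denominator = 10 + 4*7 = 38
Posterior mean = 7.8947

7.8947


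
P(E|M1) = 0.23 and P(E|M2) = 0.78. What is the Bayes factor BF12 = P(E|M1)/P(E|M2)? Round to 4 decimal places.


Bayes factor BF12 = P(E|M1) / P(E|M2)
= 0.23 / 0.78
= 0.2949

0.2949


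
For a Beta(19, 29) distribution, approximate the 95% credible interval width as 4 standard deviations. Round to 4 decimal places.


Variance of Beta(a,b) = ab / ((a+b)^2 * (a+b+1))
= 19*29 / ((48)^2 * 49)
= 0.0049
SD = sqrt(0.0049) = 0.0699
Width = 4 * SD = 0.2794

0.2794


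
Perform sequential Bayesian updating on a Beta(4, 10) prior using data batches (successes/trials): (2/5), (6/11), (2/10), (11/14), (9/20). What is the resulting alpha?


Accumulate successes: 30
Posterior alpha = prior alpha + sum of successes
= 4 + 30 = 34

34


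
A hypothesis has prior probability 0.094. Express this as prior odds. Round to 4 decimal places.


Odds = P(H) / P(not H) = 0.094 / 0.906
= 0.1038

0.1038


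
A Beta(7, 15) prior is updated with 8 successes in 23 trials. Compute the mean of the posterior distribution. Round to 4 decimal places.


After update: Beta(15, 30)
Mean = 15 / (15 + 30) = 15 / 45
= 0.3333

0.3333


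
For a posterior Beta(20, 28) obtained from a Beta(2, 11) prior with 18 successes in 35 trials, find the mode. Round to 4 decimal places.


Mode = (alpha - 1) / (alpha + beta - 2)
= 19 / 46
= 0.413

0.413


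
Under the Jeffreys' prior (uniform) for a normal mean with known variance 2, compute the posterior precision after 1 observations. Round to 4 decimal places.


Prior precision = 0 (flat prior).
Post. prec. = 0 + n/var = 1/2 = 0.5

0.5


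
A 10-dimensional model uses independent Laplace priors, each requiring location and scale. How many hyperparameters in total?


Per parameter: 2 (location and scale).
Total = 10 * 2 = 20

20


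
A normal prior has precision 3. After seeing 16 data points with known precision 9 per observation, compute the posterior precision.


In the conjugate normal model, precisions add:
tau_posterior = tau_prior + n * tau_data
= 3 + 16*9 = 147

147


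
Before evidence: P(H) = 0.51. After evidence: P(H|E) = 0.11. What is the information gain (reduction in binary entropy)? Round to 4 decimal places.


Prior entropy = 0.9997
Posterior entropy = 0.4999
Information gain = 0.9997 - 0.4999 = 0.4998

0.4998


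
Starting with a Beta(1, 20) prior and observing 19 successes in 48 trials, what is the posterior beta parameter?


Posterior beta = prior beta + failures
Failures = 48 - 19 = 29
beta_post = 20 + 29 = 49

49


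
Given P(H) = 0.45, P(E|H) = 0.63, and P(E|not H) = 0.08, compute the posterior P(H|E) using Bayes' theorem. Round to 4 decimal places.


By Bayes' theorem: P(H|E) = P(E|H)*P(H) / P(E)
P(E) = P(E|H)*P(H) + P(E|not H)*P(not H)
P(E) = 0.63*0.45 + 0.08*0.55 = 0.3275
P(H|E) = 0.63*0.45 / 0.3275 = 0.8656

0.8656


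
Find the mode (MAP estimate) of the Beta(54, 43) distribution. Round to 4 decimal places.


For Beta(a,b) with a,b > 1:
Mode = (a-1)/(a+b-2) = (54-1)/(97-2)
= 53/95 = 0.5579

0.5579


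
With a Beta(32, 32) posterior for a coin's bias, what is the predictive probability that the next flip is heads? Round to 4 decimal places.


The predictive probability equals the posterior mean.
P(next = heads) = alpha / (alpha + beta)
= 32 / 64 = 0.5

0.5


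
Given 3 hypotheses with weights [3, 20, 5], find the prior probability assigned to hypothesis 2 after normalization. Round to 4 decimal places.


To normalize, divide each weight by the sum of all weights.
Sum = 28
Prior(H2) = 20/28 = 0.7143

0.7143


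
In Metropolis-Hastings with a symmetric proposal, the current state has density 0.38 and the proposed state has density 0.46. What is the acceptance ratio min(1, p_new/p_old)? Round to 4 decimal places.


Ratio = p_new / p_old = 0.46 / 0.38 = 1.2105
Acceptance = min(1, 1.2105) = 1.0

1.0


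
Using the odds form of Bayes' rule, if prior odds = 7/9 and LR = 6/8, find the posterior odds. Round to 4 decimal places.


Bayes' rule in odds form: posterior odds = prior odds * LR
= (7 * 6) / (9 * 8)
= 42/72 = 0.5833

0.5833


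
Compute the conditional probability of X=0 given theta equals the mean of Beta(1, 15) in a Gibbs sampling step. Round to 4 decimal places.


Mean of Beta(1, 15) = 0.0625
P(X=0 | theta=0.0625) = 0.9375

0.9375


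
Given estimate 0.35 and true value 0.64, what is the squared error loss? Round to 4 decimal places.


Squared error = (estimate - true)^2
Difference = -0.29
Loss = -0.29^2 = 0.0841

0.0841


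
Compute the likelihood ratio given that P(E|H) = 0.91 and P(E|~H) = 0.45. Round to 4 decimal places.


LR = P(E|H) / P(E|~H)
= 0.91 / 0.45 = 2.0222

2.0222


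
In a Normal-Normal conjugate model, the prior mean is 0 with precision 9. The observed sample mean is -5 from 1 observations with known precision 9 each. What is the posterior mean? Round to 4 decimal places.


Posterior precision = tau0 + n*tau = 9 + 1*9 = 18
Posterior mean = (tau0*mu0 + n*tau*xbar) / posterior_precision
= (9*0 + 1*9*-5) / 18
= -45 / 18 = -2.5

-2.5


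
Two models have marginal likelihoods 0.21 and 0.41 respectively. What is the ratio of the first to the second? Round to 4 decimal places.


Evidence ratio = 0.21 / 0.41
= 0.5122

0.5122


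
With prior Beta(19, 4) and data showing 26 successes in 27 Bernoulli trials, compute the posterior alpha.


Conjugate update: alpha_posterior = alpha_prior + k
= 19 + 26 = 45

45


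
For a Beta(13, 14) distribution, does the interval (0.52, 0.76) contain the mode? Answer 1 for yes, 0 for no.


Mode of Beta(a,b) = (a-1)/(a+b-2)
= (13-1)/(13+14-2) = 0.48
Check: 0.52 <= 0.48 <= 0.76?
Result: 0

0


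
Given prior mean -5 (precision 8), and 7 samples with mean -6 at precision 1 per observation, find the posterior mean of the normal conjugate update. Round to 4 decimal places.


The posterior mean is a precision-weighted average of prior and data.
Post. prec. = 8 + 7 = 15
Post. mean = (-40 + -42)/15 = -82/15 = -5.4667

-5.4667


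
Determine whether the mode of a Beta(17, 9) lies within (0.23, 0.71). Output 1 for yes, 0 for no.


First find the mode: (a-1)/(a+b-2) = 0.6667
Is 0.6667 in (0.23, 0.71)? 1

1


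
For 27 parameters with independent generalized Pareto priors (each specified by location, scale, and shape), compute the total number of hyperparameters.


A generalized Pareto prior has 3 hyperparameters per parameter.
Total = 27 * 3 = 81

81


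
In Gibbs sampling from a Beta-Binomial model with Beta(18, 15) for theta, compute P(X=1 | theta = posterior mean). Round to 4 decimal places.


Posterior mean = alpha/(alpha+beta) = 18/33 = 0.5455
P(X=1|theta=mean) = theta = 0.5455

0.5455


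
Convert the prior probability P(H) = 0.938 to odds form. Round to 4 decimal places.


P(not H) = 1 - 0.938 = 0.062
Odds = 0.938 / 0.062 = 15.129

15.129


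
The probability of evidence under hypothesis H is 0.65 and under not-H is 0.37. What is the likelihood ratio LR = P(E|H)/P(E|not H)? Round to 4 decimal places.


LR = 0.65 / 0.37
= 1.7568

1.7568


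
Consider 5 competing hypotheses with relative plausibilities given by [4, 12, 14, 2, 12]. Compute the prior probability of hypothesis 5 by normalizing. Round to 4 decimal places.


Sum of weights = 4 + 12 + 14 + 2 + 12 = 44
Normalized prior for H5 = 12 / 44
= 0.2727

0.2727


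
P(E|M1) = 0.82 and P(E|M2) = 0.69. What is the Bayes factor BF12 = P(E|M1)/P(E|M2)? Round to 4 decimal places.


Bayes factor BF12 = P(E|M1) / P(E|M2)
= 0.82 / 0.69
= 1.1884

1.1884


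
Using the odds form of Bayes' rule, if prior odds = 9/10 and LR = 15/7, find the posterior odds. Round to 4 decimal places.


Bayes' rule in odds form: posterior odds = prior odds * LR
= (9 * 15) / (10 * 7)
= 135/70 = 1.9286

1.9286


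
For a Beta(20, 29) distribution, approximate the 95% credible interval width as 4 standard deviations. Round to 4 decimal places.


Variance of Beta(a,b) = ab / ((a+b)^2 * (a+b+1))
= 20*29 / ((49)^2 * 50)
= 0.0048
SD = sqrt(0.0048) = 0.0695
Width = 4 * SD = 0.278

0.278


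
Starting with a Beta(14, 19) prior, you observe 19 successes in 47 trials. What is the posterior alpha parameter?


For a Beta-Binomial conjugate model:
Posterior alpha = prior alpha + number of successes
= 14 + 19 = 33

33


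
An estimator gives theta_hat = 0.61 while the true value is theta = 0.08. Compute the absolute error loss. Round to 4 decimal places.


The absolute error loss is |theta_hat - theta|
= |0.61 - 0.08|
= 0.53

0.53


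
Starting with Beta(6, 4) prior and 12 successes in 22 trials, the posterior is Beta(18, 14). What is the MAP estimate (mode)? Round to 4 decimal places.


The mode of Beta(a, b) when a > 1 and b > 1 is (a-1)/(a+b-2)
= (18 - 1) / (18 + 14 - 2)
= 17 / 30
= 0.5667

0.5667


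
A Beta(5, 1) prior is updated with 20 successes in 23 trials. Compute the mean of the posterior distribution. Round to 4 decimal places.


After update: Beta(25, 4)
Mean = 25 / (25 + 4) = 25 / 29
= 0.8621

0.8621


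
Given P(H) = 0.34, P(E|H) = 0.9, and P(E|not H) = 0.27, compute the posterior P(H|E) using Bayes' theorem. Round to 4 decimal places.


By Bayes' theorem: P(H|E) = P(E|H)*P(H) / P(E)
P(E) = P(E|H)*P(H) + P(E|not H)*P(not H)
P(E) = 0.9*0.34 + 0.27*0.66 = 0.4842
P(H|E) = 0.9*0.34 / 0.4842 = 0.632

0.632


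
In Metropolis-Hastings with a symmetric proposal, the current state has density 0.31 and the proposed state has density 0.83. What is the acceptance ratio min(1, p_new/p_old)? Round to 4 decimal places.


Ratio = p_new / p_old = 0.83 / 0.31 = 2.6774
Acceptance = min(1, 2.6774) = 1.0

1.0


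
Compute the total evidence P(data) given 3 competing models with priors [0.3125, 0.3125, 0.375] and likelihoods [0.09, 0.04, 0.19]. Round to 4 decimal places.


Marginal likelihood = sum P(model_i) * P(data|model_i)
Model 1: 0.3125 * 0.09 = 0.0281
Model 2: 0.3125 * 0.04 = 0.0125
Model 3: 0.375 * 0.19 = 0.0713
Total = 0.1119

0.1119


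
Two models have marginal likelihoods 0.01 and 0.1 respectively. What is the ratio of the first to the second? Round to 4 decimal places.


Evidence ratio = 0.01 / 0.1
= 0.1

0.1


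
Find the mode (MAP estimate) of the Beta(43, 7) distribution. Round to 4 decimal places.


For Beta(a,b) with a,b > 1:
Mode = (a-1)/(a+b-2) = (43-1)/(50-2)
= 42/48 = 0.875

0.875


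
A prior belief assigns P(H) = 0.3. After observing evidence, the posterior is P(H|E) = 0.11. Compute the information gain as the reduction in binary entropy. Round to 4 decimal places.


H(prior) = -0.3*log2(0.3) - 0.7*log2(0.7)
= 0.8813
H(post) = -0.11*log2(0.11) - 0.89*log2(0.89)
= 0.4999
IG = 0.8813 - 0.4999 = 0.3814

0.3814


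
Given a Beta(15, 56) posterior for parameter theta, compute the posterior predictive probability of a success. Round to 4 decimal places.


For a Beta-Bernoulli model, the predictive probability is the mean:
P(success) = 15/(15+56) = 15/71 = 0.2113

0.2113


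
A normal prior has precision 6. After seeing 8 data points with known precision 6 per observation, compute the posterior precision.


In the conjugate normal model, precisions add:
tau_posterior = tau_prior + n * tau_data
= 6 + 8*6 = 54

54


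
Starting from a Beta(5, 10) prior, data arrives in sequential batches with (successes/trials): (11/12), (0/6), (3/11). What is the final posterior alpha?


In sequential Bayesian updating, we sum all successes.
Total successes = 14
Final alpha = 5 + 14 = 19

19


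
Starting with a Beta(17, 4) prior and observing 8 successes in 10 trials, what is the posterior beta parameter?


Posterior beta = prior beta + failures
Failures = 10 - 8 = 2
beta_post = 4 + 2 = 6

6


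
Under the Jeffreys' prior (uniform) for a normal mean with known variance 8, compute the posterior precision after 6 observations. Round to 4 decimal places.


Prior precision = 0 (flat prior).
Post. prec. = 0 + n/var = 6/8 = 0.75

0.75


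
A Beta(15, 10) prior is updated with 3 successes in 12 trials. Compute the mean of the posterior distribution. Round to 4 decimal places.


After update: Beta(18, 19)
Mean = 18 / (18 + 19) = 18 / 37
= 0.4865

0.4865


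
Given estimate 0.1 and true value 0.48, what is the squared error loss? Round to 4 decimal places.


Squared error = (estimate - true)^2
Difference = -0.38
Loss = -0.38^2 = 0.1444

0.1444


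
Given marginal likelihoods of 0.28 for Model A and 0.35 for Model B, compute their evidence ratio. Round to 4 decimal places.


Ratio = ML(A) / ML(B) = 0.28/0.35
= 0.8

0.8


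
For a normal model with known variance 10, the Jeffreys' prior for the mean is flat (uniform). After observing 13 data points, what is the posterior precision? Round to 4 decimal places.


Jeffreys' prior for normal mean (known variance) is flat.
Prior precision = 0.
Posterior precision = prior_prec + n/sigma^2 = 0 + 13/10
= 1.3

1.3


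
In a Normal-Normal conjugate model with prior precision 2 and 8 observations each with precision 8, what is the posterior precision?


Posterior precision = prior precision + n * observation precision
= 2 + 8 * 8
= 2 + 64 = 66

66


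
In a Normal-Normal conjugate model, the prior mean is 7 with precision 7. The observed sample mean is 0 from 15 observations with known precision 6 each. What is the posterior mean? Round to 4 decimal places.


Posterior precision = tau0 + n*tau = 7 + 15*6 = 97
Posterior mean = (tau0*mu0 + n*tau*xbar) / posterior_precision
= (7*7 + 15*6*0) / 97
= 49 / 97 = 0.5052

0.5052


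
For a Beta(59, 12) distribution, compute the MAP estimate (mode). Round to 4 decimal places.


MAP = mode = (a-1)/(a+b-2)
= (59-1)/(59+12-2)
= 58/69 = 0.8406

0.8406


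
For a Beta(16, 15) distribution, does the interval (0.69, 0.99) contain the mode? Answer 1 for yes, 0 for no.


Mode of Beta(a,b) = (a-1)/(a+b-2)
= (16-1)/(16+15-2) = 0.5172
Check: 0.69 <= 0.5172 <= 0.99?
Result: 0

0


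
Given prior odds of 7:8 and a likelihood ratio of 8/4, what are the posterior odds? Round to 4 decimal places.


Posterior odds = prior odds * LR
Prior odds = 7/8 = 0.875
LR = 8/4 = 2.0
Posterior odds = 0.875 * 2.0 = 1.75

1.75


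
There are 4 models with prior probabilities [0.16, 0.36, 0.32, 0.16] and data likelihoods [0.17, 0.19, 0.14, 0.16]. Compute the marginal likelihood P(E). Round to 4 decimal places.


P(E) = sum over models of P(M_i) * P(E|M_i)
= 0.16*0.17 + 0.36*0.19 + 0.32*0.14 + 0.16*0.16
= 0.166

0.166


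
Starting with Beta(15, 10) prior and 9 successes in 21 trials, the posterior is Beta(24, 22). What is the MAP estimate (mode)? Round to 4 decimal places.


The mode of Beta(a, b) when a > 1 and b > 1 is (a-1)/(a+b-2)
= (24 - 1) / (24 + 22 - 2)
= 23 / 44
= 0.5227

0.5227


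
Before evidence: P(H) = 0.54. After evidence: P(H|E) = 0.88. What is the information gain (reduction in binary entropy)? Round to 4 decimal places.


Prior entropy = 0.9954
Posterior entropy = 0.5294
Information gain = 0.9954 - 0.5294 = 0.466

0.466


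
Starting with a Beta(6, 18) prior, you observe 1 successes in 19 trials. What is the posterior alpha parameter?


For a Beta-Binomial conjugate model:
Posterior alpha = prior alpha + number of successes
= 6 + 1 = 7

7


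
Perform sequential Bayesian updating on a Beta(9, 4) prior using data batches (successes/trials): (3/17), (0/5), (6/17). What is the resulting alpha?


Accumulate successes: 9
Posterior alpha = prior alpha + sum of successes
= 9 + 9 = 18

18


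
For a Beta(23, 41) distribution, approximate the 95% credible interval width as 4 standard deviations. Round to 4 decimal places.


Variance of Beta(a,b) = ab / ((a+b)^2 * (a+b+1))
= 23*41 / ((64)^2 * 65)
= 0.0035
SD = sqrt(0.0035) = 0.0595
Width = 4 * SD = 0.2381

0.2381


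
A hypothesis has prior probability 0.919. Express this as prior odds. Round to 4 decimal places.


Odds = P(H) / P(not H) = 0.919 / 0.081
= 11.3457

11.3457


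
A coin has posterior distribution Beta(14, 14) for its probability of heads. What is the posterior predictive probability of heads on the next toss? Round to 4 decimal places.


Posterior predictive = E[theta] = alpha/(alpha+beta)
= 14/28
= 0.5

0.5


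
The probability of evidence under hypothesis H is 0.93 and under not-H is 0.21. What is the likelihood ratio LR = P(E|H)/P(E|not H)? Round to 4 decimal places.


LR = 0.93 / 0.21
= 4.4286

4.4286


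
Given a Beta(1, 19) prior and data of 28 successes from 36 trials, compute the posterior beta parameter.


Number of failures = 36 - 28 = 8
Posterior beta = 19 + 8 = 27

27


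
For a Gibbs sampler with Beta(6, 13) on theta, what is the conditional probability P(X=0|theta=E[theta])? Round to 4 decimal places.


E[theta] = 6/(6+13) = 0.3158
P(X=0|theta) = 1 - theta = 0.6842

0.6842


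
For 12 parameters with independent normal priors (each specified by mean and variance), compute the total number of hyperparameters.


A normal prior has 2 hyperparameters per parameter.
Total = 12 * 2 = 24

24


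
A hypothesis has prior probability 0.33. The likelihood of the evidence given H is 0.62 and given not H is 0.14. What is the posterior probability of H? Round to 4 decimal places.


Using Bayes' theorem:
P(E) = 0.33 * 0.62 + 0.67 * 0.14
P(E) = 0.2984
P(H|E) = (0.33 * 0.62) / 0.2984 = 0.6857

0.6857


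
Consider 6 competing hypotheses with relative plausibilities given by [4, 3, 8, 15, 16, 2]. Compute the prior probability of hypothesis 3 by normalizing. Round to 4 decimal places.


Sum of weights = 4 + 3 + 8 + 15 + 16 + 2 = 48
Normalized prior for H3 = 8 / 48
= 0.1667

0.1667


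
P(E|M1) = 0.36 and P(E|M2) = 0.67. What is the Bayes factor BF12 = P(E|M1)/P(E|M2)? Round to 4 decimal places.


Bayes factor BF12 = P(E|M1) / P(E|M2)
= 0.36 / 0.67
= 0.5373

0.5373


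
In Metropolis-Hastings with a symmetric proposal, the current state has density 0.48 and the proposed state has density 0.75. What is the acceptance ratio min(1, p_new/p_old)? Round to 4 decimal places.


Ratio = p_new / p_old = 0.75 / 0.48 = 1.5625
Acceptance = min(1, 1.5625) = 1.0

1.0


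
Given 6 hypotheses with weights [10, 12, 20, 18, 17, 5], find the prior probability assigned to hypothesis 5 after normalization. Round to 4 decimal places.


To normalize, divide each weight by the sum of all weights.
Sum = 82
Prior(H5) = 17/82 = 0.2073

0.2073


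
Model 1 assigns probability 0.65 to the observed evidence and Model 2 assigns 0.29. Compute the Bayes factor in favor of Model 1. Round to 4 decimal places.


BF = P(data|M1) / P(data|M2)
= 0.65 / 0.29 = 2.2414

2.2414


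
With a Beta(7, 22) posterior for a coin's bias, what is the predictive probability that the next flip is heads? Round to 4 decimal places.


The predictive probability equals the posterior mean.
P(next = heads) = alpha / (alpha + beta)
= 7 / 29 = 0.2414

0.2414


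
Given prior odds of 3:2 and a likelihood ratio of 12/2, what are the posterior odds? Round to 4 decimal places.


Posterior odds = prior odds * LR
Prior odds = 3/2 = 1.5
LR = 12/2 = 6.0
Posterior odds = 1.5 * 6.0 = 9.0

9.0


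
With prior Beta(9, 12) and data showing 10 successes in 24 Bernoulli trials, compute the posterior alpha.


Conjugate update: alpha_posterior = alpha_prior + k
= 9 + 10 = 19

19


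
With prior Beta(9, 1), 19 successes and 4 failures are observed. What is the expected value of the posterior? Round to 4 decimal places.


Posterior = Beta(28, 5)
E[theta] = alpha/(alpha+beta)
= 28/33 = 0.8485

0.8485


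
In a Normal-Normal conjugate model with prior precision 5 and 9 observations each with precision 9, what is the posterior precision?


Posterior precision = prior precision + n * observation precision
= 5 + 9 * 9
= 5 + 81 = 86

86


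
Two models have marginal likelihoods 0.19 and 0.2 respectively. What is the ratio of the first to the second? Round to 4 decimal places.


Evidence ratio = 0.19 / 0.2
= 0.95

0.95


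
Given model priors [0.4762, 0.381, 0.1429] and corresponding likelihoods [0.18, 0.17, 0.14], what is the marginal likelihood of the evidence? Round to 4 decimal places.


P(E) = sum_i P(M_i) P(E|M_i)
= 0.0857 + 0.0648 + 0.02
= 0.1705

0.1705


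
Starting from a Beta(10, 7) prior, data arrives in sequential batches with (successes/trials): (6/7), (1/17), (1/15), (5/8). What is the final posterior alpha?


In sequential Bayesian updating, we sum all successes.
Total successes = 13
Final alpha = 10 + 13 = 23

23


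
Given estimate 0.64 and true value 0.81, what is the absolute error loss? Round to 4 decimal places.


Absolute error = |estimate - true|
= |-0.17| = 0.17

0.17


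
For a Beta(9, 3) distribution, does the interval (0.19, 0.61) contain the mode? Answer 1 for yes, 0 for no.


Mode of Beta(a,b) = (a-1)/(a+b-2)
= (9-1)/(9+3-2) = 0.8
Check: 0.19 <= 0.8 <= 0.61?
Result: 0

0


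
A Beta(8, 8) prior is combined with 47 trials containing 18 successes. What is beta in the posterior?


In conjugate updating:
beta_posterior = beta_prior + (n - k)
= 8 + (47 - 18)
= 8 + 29 = 37

37


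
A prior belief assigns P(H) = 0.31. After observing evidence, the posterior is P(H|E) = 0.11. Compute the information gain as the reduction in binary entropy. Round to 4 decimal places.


H(prior) = -0.31*log2(0.31) - 0.69*log2(0.69)
= 0.8932
H(post) = -0.11*log2(0.11) - 0.89*log2(0.89)
= 0.4999
IG = 0.8932 - 0.4999 = 0.3933

0.3933


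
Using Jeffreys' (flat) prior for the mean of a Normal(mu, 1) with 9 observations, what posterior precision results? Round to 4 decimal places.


Flat prior means prior precision is 0.
Posterior precision = n / sigma^2 = 9/1 = 9.0

9.0


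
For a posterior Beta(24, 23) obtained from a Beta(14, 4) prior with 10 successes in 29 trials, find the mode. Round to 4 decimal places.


Mode = (alpha - 1) / (alpha + beta - 2)
= 23 / 45
= 0.5111

0.5111


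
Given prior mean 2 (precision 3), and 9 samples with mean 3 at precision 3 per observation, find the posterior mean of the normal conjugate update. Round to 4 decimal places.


The posterior mean is a precision-weighted average of prior and data.
Post. prec. = 3 + 27 = 30
Post. mean = (6 + 81)/30 = 87/30 = 2.9

2.9


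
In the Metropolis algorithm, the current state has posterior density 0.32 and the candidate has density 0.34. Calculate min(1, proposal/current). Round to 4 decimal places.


Ratio = 0.34/0.32 = 1.0625
Acceptance probability = min(1, 1.0625)
= 1.0

1.0


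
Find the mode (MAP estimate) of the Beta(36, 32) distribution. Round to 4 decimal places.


For Beta(a,b) with a,b > 1:
Mode = (a-1)/(a+b-2) = (36-1)/(68-2)
= 35/66 = 0.5303

0.5303


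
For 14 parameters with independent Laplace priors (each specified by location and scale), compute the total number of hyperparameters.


A Laplace prior has 2 hyperparameters per parameter.
Total = 14 * 2 = 28

28


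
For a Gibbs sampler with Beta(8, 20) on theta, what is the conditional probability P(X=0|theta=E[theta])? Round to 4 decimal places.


E[theta] = 8/(8+20) = 0.2857
P(X=0|theta) = 1 - theta = 0.7143

0.7143


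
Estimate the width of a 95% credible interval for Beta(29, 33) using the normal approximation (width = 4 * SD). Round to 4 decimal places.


For Beta(a,b): Var = ab/((a+b)^2(a+b+1))
Var = 0.004, SD = 0.0629
Approximate 95% CI width = 4 * 0.0629 = 0.2515

0.2515


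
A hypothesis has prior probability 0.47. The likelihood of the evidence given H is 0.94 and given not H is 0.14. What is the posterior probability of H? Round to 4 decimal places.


Using Bayes' theorem:
P(E) = 0.47 * 0.94 + 0.53 * 0.14
P(E) = 0.516
P(H|E) = (0.47 * 0.94) / 0.516 = 0.8562

0.8562


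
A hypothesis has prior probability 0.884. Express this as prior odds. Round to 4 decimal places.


Odds = P(H) / P(not H) = 0.884 / 0.116
= 7.6207

7.6207


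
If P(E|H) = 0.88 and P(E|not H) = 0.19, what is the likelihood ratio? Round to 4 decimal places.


Likelihood ratio = P(E|H) / P(E|not H)
= 0.88 / 0.19
= 4.6316

4.6316


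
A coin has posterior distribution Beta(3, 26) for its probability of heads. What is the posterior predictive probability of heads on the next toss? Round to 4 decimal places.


Posterior predictive = E[theta] = alpha/(alpha+beta)
= 3/29
= 0.1034

0.1034


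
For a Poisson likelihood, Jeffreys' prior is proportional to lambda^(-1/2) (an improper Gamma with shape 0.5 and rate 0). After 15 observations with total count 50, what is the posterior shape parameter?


Jeffreys' prior for Poisson is proportional to lambda^(-1/2).
Posterior is Gamma(0.5 + S, 0 + n) = Gamma(0.5 + 50, 15).
Posterior shape = 0.5 + S = 0.5 + 50 = 50.5

50.5


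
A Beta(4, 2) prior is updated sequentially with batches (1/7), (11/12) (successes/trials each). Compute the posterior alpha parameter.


Sequential conjugate updating is equivalent to a single batch update.
Total successes across all batches = 12
alpha_posterior = alpha_prior + total_successes = 4 + 12
= 16

16


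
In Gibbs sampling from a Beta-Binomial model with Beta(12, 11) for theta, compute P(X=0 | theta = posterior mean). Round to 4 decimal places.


Posterior mean = alpha/(alpha+beta) = 12/23 = 0.5217
P(X=0|theta=mean) = 1 - theta = 0.4783

0.4783


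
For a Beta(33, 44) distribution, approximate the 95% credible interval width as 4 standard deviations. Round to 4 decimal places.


Variance of Beta(a,b) = ab / ((a+b)^2 * (a+b+1))
= 33*44 / ((77)^2 * 78)
= 0.0031
SD = sqrt(0.0031) = 0.056
Width = 4 * SD = 0.2241

0.2241


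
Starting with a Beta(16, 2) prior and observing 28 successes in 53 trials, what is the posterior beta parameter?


Posterior beta = prior beta + failures
Failures = 53 - 28 = 25
beta_post = 2 + 25 = 27

27


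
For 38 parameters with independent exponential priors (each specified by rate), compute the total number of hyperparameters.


A exponential prior has 1 hyperparameter per parameter.
Total = 38 * 1 = 38

38


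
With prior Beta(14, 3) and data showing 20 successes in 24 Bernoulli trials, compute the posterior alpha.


Conjugate update: alpha_posterior = alpha_prior + k
= 14 + 20 = 34

34


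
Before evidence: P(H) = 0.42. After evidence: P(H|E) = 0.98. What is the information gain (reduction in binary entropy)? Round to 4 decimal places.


Prior entropy = 0.9815
Posterior entropy = 0.1414
Information gain = 0.9815 - 0.1414 = 0.84

0.84


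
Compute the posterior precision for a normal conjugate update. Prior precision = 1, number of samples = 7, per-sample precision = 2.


tau_post = tau_0 + n * tau
= 1 + 7 * 2 = 15

15


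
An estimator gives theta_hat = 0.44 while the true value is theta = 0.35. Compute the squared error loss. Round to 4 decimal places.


The squared error loss is (theta_hat - theta)^2
= (0.44 - 0.35)^2
= (0.09)^2 = 0.0081

0.0081


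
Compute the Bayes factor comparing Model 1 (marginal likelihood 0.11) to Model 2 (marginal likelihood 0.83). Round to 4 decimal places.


BF12 = marginal likelihood of M1 / marginal likelihood of M2
= 0.11/0.83
= 0.1325

0.1325


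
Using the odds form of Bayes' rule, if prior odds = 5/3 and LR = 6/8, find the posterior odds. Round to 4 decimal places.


Bayes' rule in odds form: posterior odds = prior odds * LR
= (5 * 6) / (3 * 8)
= 30/24 = 1.25

1.25


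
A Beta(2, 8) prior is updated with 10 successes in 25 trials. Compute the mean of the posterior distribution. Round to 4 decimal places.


After update: Beta(12, 23)
Mean = 12 / (12 + 23) = 12 / 35
= 0.3429

0.3429


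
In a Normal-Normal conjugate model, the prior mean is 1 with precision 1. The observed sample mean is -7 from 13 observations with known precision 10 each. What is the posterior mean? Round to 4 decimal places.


Posterior precision = tau0 + n*tau = 1 + 13*10 = 131
Posterior mean = (tau0*mu0 + n*tau*xbar) / posterior_precision
= (1*1 + 13*10*-7) / 131
= -909 / 131 = -6.9389

-6.9389


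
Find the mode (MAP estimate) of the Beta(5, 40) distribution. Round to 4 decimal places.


For Beta(a,b) with a,b > 1:
Mode = (a-1)/(a+b-2) = (5-1)/(45-2)
= 4/43 = 0.093

0.093


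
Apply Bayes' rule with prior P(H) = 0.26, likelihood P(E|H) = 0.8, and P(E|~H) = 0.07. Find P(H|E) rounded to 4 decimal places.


Step 1: Compute marginal P(E) = P(E|H)P(H) + P(E|~H)P(~H)
= 0.8*0.26 + 0.07*0.74 = 0.2598
Step 2: P(H|E) = P(E|H)P(H)/P(E) = 0.208/0.2598
= 0.8006

0.8006


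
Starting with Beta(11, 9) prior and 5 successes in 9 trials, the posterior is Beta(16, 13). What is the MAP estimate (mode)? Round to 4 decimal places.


The mode of Beta(a, b) when a > 1 and b > 1 is (a-1)/(a+b-2)
= (16 - 1) / (16 + 13 - 2)
= 15 / 27
= 0.5556

0.5556


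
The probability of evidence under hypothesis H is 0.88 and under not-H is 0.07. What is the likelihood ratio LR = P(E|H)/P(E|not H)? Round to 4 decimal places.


LR = 0.88 / 0.07
= 12.5714

12.5714


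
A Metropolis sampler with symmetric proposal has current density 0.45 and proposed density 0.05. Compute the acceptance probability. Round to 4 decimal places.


For symmetric proposals, acceptance = min(1, pi(x*)/pi(x))
= min(1, 0.05/0.45)
= min(1, 0.1111) = 0.1111

0.1111


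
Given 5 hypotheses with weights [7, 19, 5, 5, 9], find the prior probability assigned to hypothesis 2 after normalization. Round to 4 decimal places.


To normalize, divide each weight by the sum of all weights.
Sum = 45
Prior(H2) = 19/45 = 0.4222

0.4222


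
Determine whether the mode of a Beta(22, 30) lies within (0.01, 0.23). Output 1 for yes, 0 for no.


First find the mode: (a-1)/(a+b-2) = 0.42
Is 0.42 in (0.01, 0.23)? 0

0


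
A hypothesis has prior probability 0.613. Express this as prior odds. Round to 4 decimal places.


Odds = P(H) / P(not H) = 0.613 / 0.387
= 1.584

1.584


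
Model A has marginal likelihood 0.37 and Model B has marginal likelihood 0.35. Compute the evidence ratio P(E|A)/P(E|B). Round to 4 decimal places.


Evidence ratio = P(E|A) / P(E|B)
= 0.37 / 0.35
= 1.0571

1.0571


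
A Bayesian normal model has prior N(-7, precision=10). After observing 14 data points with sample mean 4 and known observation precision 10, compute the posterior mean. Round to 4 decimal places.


Posterior mean = (prior_precision * prior_mean + n * data_precision * data_mean) / (prior_precision + n * data_precision)
Numerator = 10*-7 + 14*10*4 = 490
Denominator = 10 + 14*10 = 150
Posterior mean = 3.2667

3.2667


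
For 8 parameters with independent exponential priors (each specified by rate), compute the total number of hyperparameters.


A exponential prior has 1 hyperparameter per parameter.
Total = 8 * 1 = 8

8


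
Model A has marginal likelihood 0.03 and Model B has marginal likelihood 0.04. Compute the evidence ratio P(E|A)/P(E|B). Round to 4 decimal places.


Evidence ratio = P(E|A) / P(E|B)
= 0.03 / 0.04
= 0.75

0.75


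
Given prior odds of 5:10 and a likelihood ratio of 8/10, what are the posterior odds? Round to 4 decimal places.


Posterior odds = prior odds * LR
Prior odds = 5/10 = 0.5
LR = 8/10 = 0.8
Posterior odds = 0.5 * 0.8 = 0.4

0.4


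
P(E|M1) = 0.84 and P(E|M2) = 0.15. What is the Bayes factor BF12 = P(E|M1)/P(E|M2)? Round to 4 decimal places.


Bayes factor BF12 = P(E|M1) / P(E|M2)
= 0.84 / 0.15
= 5.6

5.6


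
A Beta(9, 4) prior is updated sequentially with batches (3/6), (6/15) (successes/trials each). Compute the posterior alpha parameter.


Sequential conjugate updating is equivalent to a single batch update.
Total successes across all batches = 9
alpha_posterior = alpha_prior + total_successes = 9 + 9
= 18

18


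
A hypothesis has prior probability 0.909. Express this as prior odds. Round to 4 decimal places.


Odds = P(H) / P(not H) = 0.909 / 0.091
= 9.989

9.989


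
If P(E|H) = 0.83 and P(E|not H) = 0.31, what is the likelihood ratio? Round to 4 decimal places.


Likelihood ratio = P(E|H) / P(E|not H)
= 0.83 / 0.31
= 2.6774

2.6774


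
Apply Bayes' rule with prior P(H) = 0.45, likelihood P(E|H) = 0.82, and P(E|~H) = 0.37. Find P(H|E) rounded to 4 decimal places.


Step 1: Compute marginal P(E) = P(E|H)P(H) + P(E|~H)P(~H)
= 0.82*0.45 + 0.37*0.55 = 0.5725
Step 2: P(H|E) = P(E|H)P(H)/P(E) = 0.369/0.5725
= 0.6445

0.6445


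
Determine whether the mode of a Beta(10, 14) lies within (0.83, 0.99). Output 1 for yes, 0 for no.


First find the mode: (a-1)/(a+b-2) = 0.4091
Is 0.4091 in (0.83, 0.99)? 0

0


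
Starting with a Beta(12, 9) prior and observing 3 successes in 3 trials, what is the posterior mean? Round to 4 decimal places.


Posterior parameters: alpha = 12 + 3 = 15
beta = 9 + 0 = 9
Posterior mean = alpha / (alpha + beta) = 15 / 24
= 0.625

0.625


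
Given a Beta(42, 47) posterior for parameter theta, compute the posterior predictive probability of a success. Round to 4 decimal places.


For a Beta-Bernoulli model, the predictive probability is the mean:
P(success) = 42/(42+47) = 42/89 = 0.4719

0.4719


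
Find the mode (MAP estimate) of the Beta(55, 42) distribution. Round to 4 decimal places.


For Beta(a,b) with a,b > 1:
Mode = (a-1)/(a+b-2) = (55-1)/(97-2)
= 54/95 = 0.5684

0.5684


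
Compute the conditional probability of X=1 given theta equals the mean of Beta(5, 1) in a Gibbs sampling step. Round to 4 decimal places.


Mean of Beta(5, 1) = 0.8333
P(X=1 | theta=0.8333) = 0.8333

0.8333


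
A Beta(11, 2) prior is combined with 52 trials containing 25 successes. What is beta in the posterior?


In conjugate updating:
beta_posterior = beta_prior + (n - k)
= 2 + (52 - 25)
= 2 + 27 = 29

29


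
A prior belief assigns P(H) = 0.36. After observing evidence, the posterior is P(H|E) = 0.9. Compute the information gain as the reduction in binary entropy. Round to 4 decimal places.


H(prior) = -0.36*log2(0.36) - 0.64*log2(0.64)
= 0.9427
H(post) = -0.9*log2(0.9) - 0.1*log2(0.1)
= 0.469
IG = 0.9427 - 0.469 = 0.4737

0.4737


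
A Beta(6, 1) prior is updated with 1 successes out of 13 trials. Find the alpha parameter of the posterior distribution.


In the Beta-Binomial conjugate update:
alpha_post = alpha_prior + successes
= 6 + 1
= 7

7


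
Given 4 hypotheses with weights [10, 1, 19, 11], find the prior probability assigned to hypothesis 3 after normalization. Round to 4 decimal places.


To normalize, divide each weight by the sum of all weights.
Sum = 41
Prior(H3) = 19/41 = 0.4634

0.4634


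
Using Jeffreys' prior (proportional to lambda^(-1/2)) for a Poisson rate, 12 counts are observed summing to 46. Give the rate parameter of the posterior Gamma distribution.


Conjugate update: Gamma(prior_shape + S, prior_rate + n).
Prior shape = 0.5, prior rate = 0.
Posterior rate = 0 + n = 12

12.0


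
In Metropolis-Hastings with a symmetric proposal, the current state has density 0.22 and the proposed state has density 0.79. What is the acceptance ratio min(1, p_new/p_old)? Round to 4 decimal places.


Ratio = p_new / p_old = 0.79 / 0.22 = 3.5909
Acceptance = min(1, 3.5909) = 1.0

1.0
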